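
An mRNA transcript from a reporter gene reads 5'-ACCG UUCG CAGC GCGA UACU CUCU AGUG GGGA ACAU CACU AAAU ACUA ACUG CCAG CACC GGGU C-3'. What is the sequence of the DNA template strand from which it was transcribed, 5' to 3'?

Replace U with T to get the coding DNA strand: ACCGTTCGCAGCGCGATACTCTCTAGTGGGGAACATCACTAAATACTAACTGCCAGCACCGGGTC. The template strand is its reverse complement (complement TGGCAAGCGTCGCGCTATGAGAGATCACCCCTTGTAGTGATTTATGATTGACGGTCGTGGCCCAG, then reverse).

5′-GACCCGGTGCTGGCAGTTAGTATTTAGTGATGTTCCCCACTAGAGAGTATCGCGCTGCGAACGGT-3′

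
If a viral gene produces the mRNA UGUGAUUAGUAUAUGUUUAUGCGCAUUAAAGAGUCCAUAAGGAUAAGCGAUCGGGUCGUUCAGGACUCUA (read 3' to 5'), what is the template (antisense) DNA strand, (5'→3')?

5'-ACACTAATCATATACAAATACGCGTAATTTCTCAGGTATTCCTATTCGCTAGCCCAGCAAGTCCTGAGAT-3'

Written 5'→3' the mRNA is AUCUCAGGACUUGCUGGGCUAGCGAAUAGGAAUACCUGAGAAAUUACGCGUAUUUGUAUAUGAUUAGUGU, so the coding DNA strand is ATCTCAGGACTTGCTGGGCTAGCGAATAGGAATACCTGAGAAATTACGCGTATTTGTATATGATTAGTGT. The template is its reverse complement.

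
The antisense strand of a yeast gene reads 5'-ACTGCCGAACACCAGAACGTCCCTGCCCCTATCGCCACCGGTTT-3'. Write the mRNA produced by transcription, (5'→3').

The mRNA has the sequence of the coding strand (reverse complement of the template) with T→U. Reverse complement of ACTGCCGAACACCAGAACGTCCCTGCCCCTATCGCCACCGGTTT is AAACCGGTGGCGATAGGGGCAGGGACGTTCTGGTGTTCGGCAGT; then T→U.

5'-AAACCGGUGGCGAUAGGGGCAGGGACGUUCUGGUGUUCGGCAGU-3'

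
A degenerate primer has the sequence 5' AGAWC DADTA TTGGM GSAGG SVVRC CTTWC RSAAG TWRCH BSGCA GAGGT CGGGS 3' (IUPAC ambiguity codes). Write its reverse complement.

Standard pairs A↔T, G↔C; ambiguity codes pair R↔Y, M↔K, W↔W, S↔S, B↔V, D↔H. Complement (TCTWGHTHATAACCKCSTCCSBBYGGAAWGYSTTCAWYGDVSCGTCTCCAGCCCS), then reverse for 5'→3'.

5'-SCCCGACCTCTGCSVDGYWACTTSYGWAAGGYBBSCCTSCKCCAATAHTHGWTCT-3'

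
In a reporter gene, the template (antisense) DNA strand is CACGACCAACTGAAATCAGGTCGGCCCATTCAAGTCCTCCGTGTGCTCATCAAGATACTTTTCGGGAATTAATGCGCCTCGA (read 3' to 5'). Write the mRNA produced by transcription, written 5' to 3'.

5′-GUGCUGGUUGACUUUAGUCCAGCCGGGUAAGUUCAGGAGGCACACGAGUAGUUCUAUGAAAAGCCCUUAAUUACGCGGAGCU-3′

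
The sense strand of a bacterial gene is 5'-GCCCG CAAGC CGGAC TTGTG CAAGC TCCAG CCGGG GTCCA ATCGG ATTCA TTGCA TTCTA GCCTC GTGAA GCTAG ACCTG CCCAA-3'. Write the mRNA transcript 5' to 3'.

5'-GCCCGCAAGCCGGACUUGUGCAAGCUCCAGCCGGGGUCCAAUCGGAUUCAUUGCAUUCUAGCCUCGUGAAGCUAGACCUGCCCAA-3'

mRNA has the coding-strand sequence with U in place of T.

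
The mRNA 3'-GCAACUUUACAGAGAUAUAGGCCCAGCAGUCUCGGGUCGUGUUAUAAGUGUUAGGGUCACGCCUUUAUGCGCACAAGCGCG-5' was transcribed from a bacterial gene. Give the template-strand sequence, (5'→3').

Written 5'→3' the mRNA is GCGCGAACACGCGUAUUUCCGCACUGGGAUUGUGAAUAUUGUGCUGGGCUCUGACGACCCGGAUAUAGAGACAUUUCAACG, so the coding DNA strand is GCGCGAACACGCGTATTTCCGCACTGGGATTGTGAATATTGTGCTGGGCTCTGACGACCCGGATATAGAGACATTTCAACG. The template is its reverse complement.

5'-CGTTGAAATGTCTCTATATCCGGGTCGTCAGAGCCCAGCACAATATTCACAATCCCAGTGCGGAAATACGCGTGTTCGCGC-3'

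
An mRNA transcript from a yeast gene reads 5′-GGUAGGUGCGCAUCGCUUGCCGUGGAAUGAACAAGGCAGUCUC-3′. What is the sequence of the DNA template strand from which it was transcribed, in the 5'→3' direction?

Replace U with T to get the coding DNA strand: GGTAGGTGCGCATCGCTTGCCGTGGAATGAACAAGGCAGTCTC. The template strand is its reverse complement (complement CCATCCACGCGTAGCGAACGGCACCTTACTTGTTCCGTCAGAG, then reverse).

5'-GAGACTGCCTTGTTCATTCCACGGCAAGCGATGCGCACCTACC-3'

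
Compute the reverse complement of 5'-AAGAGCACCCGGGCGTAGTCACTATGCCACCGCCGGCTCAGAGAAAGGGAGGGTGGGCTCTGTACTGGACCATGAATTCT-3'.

Complement each base (A↔T, G↔C): TTCTCGTGGGCCCGCATCAGTGATACGGTGGCGGCCGAGTCTCTTTCCCTCCCACCCGAGACATGACCTGGTACTTAAGA. Then reverse.

5'-AGAATTCATGGTCCAGTACAGAGCCCACCCTCCCTTTCTCTGAGCCGGCGGTGGCATAGTGACTACGCCCGGGTGCTCTT-3'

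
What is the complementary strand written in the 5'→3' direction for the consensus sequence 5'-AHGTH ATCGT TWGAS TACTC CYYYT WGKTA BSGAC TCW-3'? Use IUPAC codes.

5'-WGAGTCSVTAMCWARRRGGAGTASTCWAACGATDACDT-3'

Standard pairs A↔T, G↔C; ambiguity codes pair Y↔R, K↔M, W↔W, S↔S, B↔V, H↔D. Complement (TDCADTAGCAAWCTSATGAGGRRRAWCMATVSCTGAGW), then reverse for 5'→3'.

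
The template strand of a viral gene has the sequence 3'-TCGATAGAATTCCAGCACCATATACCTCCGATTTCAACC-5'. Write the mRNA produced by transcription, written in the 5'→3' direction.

Reading the template 3'→5' as shown, RNA polymerase pairs each base (A→U, T→A, G↔C) to build mRNA 5'→3' directly.

5′-AGCUAUCUUAAGGUCGUGGUAUAUGGAGGCUAAAGUUGG-3′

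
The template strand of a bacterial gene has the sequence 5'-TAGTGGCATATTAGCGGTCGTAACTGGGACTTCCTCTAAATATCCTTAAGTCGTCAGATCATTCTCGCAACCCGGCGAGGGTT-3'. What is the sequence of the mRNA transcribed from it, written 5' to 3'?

The mRNA has the sequence of the coding strand (reverse complement of the template) with T→U. Reverse complement of TAGTGGCATATTAGCGGTCGTAACTGGGACTTCCTCTAAATATCCTTAAGTCGTCAGATCATTCTCGCAACCCGGCGAGGGTT is AACCCTCGCCGGGTTGCGAGAATGATCTGACGACTTAAGGATATTTAGAGGAAGTCCCAGTTACGACCGCTAATATGCCACTA; then T→U.

5′-AACCCUCGCCGGGUUGCGAGAAUGAUCUGACGACUUAAGGAUAUUUAGAGGAAGUCCCAGUUACGACCGCUAAUAUGCCACUA-3′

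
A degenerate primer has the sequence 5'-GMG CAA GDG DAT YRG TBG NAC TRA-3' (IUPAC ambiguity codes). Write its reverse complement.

5′-TYAGTNCVACYRATHCHCTTGCKC-3′

Standard pairs A↔T, G↔C; ambiguity codes pair R↔Y, M↔K, B↔V, D↔H, N↔N. Complement (CKCGTTCHCHTARYCAVCNTGAYT), then reverse for 5'→3'.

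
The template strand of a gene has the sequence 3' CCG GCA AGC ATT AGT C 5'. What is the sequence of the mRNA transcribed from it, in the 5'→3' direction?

Reading the template 3'→5' as shown, RNA polymerase pairs each base (A→U, T→A, G↔C) to build mRNA 5'→3' directly.

5'-GGCCGUUCGUAAUCAG-3'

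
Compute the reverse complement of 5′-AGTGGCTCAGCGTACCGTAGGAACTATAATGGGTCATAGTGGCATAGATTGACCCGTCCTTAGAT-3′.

5′-ATCTAAGGACGGGTCAATCTATGCCACTATGACCCATTATAGTTCCTACGGTACGCTGAGCCACT-3′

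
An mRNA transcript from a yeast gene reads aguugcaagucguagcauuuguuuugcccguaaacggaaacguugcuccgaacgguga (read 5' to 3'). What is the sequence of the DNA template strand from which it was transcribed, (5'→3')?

Replace U with T to get the coding DNA strand: AGTTGCAAGTCGTAGCATTTGTTTTGCCCGTAAACGGAAACGTTGCTCCGAACGGTGA. The template strand is its reverse complement (complement TCAACGTTCAGCATCGTAAACAAAACGGGCATTTGCCTTTGCAACGAGGCTTGCCACT, then reverse).

5'-TCACCGTTCGGAGCAACGTTTCCGTTTACGGGCAAAACAAATGCTACGACTTGCAACT-3'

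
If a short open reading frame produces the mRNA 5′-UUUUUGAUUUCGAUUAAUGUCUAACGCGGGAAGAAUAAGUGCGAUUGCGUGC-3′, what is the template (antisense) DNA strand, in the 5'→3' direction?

5'-GCACGCAATCGCACTTATTCTTCCCGCGTTAGACATTAATCGAAATCAAAAA-3'

Replace U with T to get the coding DNA strand: TTTTTGATTTCGATTAATGTCTAACGCGGGAAGAATAAGTGCGATTGCGTGC. The template strand is its reverse complement (complement AAAAACTAAAGCTAATTACAGATTGCGCCCTTCTTATTCACGCTAACGCACG, then reverse).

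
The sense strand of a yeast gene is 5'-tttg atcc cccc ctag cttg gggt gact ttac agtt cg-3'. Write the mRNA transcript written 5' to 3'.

5'-UUUGAUCCCCCCCUAGCUUGGGGUGACUUUACAGUUCG-3'

The mRNA is synthesized from the template strand, so it matches the coding strand with T replaced by U.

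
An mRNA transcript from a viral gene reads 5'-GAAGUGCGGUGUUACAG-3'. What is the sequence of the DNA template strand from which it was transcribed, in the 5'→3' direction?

5′-CTGTAACACCGCACTTC-3′

Replace U with T to get the coding DNA strand: GAAGTGCGGTGTTACAG. The template strand is its reverse complement (complement CTTCACGCCACAATGTC, then reverse).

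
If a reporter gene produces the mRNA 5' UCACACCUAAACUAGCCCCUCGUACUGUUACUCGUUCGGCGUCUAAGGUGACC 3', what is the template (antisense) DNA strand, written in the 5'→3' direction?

Replace U with T to get the coding DNA strand: TCACACCTAAACTAGCCCCTCGTACTGTTACTCGTTCGGCGTCTAAGGTGACC. The template strand is its reverse complement (complement AGTGTGGATTTGATCGGGGAGCATGACAATGAGCAAGCCGCAGATTCCACTGG, then reverse).

5'-GGTCACCTTAGACGCCGAACGAGTAACAGTACGAGGGGCTAGTTTAGGTGTGA-3'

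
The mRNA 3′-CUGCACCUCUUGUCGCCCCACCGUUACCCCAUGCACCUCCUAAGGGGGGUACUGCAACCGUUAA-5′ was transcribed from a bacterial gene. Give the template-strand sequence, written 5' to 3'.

5'-GACGTGGAGAACAGCGGGGTGGCAATGGGGTACGTGGAGGATTCCCCCCATGACGTTGGCAATT-3'

Written 5'→3' the mRNA is AAUUGCCAACGUCAUGGGGGGAAUCCUCCACGUACCCCAUUGCCACCCCGCUGUUCUCCACGUC, so the coding DNA strand is AATTGCCAACGTCATGGGGGGAATCCTCCACGTACCCCATTGCCACCCCGCTGTTCTCCACGTC. The template is its reverse complement.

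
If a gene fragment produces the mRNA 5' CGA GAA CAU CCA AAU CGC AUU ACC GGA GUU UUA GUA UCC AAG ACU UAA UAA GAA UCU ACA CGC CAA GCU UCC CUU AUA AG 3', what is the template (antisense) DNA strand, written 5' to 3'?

5′-CTTATAAGGGAAGCTTGGCGTGTAGATTCTTATTAAGTCTTGGATACTAAAACTCCGGTAATGCGATTTGGATGTTCTCG-3′

Replace U with T to get the coding DNA strand: CGAGAACATCCAAATCGCATTACCGGAGTTTTAGTATCCAAGACTTAATAAGAATCTACACGCCAAGCTTCCCTTATAAG. The template strand is its reverse complement (complement GCTCTTGTAGGTTTAGCGTAATGGCCTCAAAATCATAGGTTCTGAATTATTCTTAGATGTGCGGTTCGAAGGGAATATTC, then reverse).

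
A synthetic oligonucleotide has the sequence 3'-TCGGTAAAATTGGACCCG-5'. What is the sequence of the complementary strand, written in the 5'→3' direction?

The strand is given 3'→5', so its complement runs 5'→3' in the same left-to-right order: pair each base A↔T, G↔C.

5'-AGCCATTTTAACCTGGGC-3'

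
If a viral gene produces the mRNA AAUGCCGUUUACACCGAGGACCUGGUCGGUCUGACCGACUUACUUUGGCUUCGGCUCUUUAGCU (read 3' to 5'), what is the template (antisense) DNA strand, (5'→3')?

Written 5'→3' the mRNA is UCGAUUUCUCGGCUUCGGUUUCAUUCAGCCAGUCUGGCUGGUCCAGGAGCCACAUUUGCCGUAA, so the coding DNA strand is TCGATTTCTCGGCTTCGGTTTCATTCAGCCAGTCTGGCTGGTCCAGGAGCCACATTTGCCGTAA. The template is its reverse complement.

5'-TTACGGCAAATGTGGCTCCTGGACCAGCCAGACTGGCTGAATGAAACCGAAGCCGAGAAATCGA-3'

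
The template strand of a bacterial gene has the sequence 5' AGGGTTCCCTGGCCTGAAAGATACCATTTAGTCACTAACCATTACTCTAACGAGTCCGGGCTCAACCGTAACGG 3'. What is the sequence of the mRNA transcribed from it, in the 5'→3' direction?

5'-CCGUUACGGUUGAGCCCGGACUCGUUAGAGUAAUGGUUAGUGACUAAAUGGUAUCUUUCAGGCCAGGGAACCCU-3'

The mRNA has the sequence of the coding strand (reverse complement of the template) with T→U. Reverse complement of AGGGTTCCCTGGCCTGAAAGATACCATTTAGTCACTAACCATTACTCTAACGAGTCCGGGCTCAACCGTAACGG is CCGTTACGGTTGAGCCCGGACTCGTTAGAGTAATGGTTAGTGACTAAATGGTATCTTTCAGGCCAGGGAACCCT; then T→U.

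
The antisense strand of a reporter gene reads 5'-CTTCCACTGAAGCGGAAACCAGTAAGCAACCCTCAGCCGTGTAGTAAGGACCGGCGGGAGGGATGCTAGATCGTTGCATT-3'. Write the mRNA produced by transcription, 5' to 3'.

5'-AAUGCAACGAUCUAGCAUCCCUCCCGCCGGUCCUUACUACACGGCUGAGGGUUGCUUACUGGUUUCCGCUUCAGUGGAAG-3'

RNA polymerase reads the template 3'→5' and synthesizes mRNA 5'→3' by base-pairing (A→U, T→A, G↔C). The complement of the template is GAAGGTGACTTCGCCTTTGGTCATTCGTTGGGAGTCGGCACATCATTCCTGGCCGCCCTCCCTACGATCTAGCAACGTAA; antiparallel, so 5'→3' the coding strand is AATGCAACGATCTAGCATCCCTCCCGCCGGTCCTTACTACACGGCTGAGGGTTGCTTACTGGTTTCCGCTTCAGTGGAAG. Replace T with U for the mRNA.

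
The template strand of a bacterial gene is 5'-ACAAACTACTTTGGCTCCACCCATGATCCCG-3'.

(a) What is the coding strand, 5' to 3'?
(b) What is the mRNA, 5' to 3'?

(a) The coding strand is the reverse complement of the template: complement TGTTTGATGAAACCGAGGTGGGTACTAGGGC, then reverse.
(b) mRNA has the coding-strand sequence with T→U.

(a) 5'-CGGGATCATGGGTGGAGCCAAAGTAGTTTGT-3'
(b) 5'-CGGGAUCAUGGGUGGAGCCAAAGUAGUUUGU-3'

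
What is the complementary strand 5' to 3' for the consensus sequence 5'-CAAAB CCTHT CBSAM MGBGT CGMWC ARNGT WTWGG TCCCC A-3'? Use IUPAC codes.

5'-TGGGGACCWAWACNYTGWKCGACVCKKTSVGADAGGVTTTG-3'

Standard pairs A↔T, G↔C; ambiguity codes pair R↔Y, M↔K, W↔W, S↔S, B↔V, H↔D, N↔N. Complement (GTTTVGGADAGVSTKKCVCAGCKWGTYNCAWAWCCAGGGGT), then reverse for 5'→3'.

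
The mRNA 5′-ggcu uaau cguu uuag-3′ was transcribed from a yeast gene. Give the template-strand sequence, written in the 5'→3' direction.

Replace U with T to get the coding DNA strand: GGCTTAATCGTTTTAG. The template strand is its reverse complement (complement CCGAATTAGCAAAATC, then reverse).

5'-CTAAAACGATTAAGCC-3'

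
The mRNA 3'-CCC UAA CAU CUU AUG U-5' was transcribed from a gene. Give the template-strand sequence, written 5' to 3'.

5'-GGGATTGTAGAATACA-3'

Written 5'→3' the mRNA is UGUAUUCUACAAUCCC, so the coding DNA strand is TGTATTCTACAATCCC. The template is its reverse complement.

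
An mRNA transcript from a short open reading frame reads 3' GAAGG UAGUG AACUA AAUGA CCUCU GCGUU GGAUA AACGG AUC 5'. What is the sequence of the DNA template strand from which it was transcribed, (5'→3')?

Written 5'→3' the mRNA is CUAGGCAAAUAGGUUGCGUCUCCAGUAAAUCAAGUGAUGGAAG, so the coding DNA strand is CTAGGCAAATAGGTTGCGTCTCCAGTAAATCAAGTGATGGAAG. The template is its reverse complement.

5'-CTTCCATCACTTGATTTACTGGAGACGCAACCTATTTGCCTAG-3'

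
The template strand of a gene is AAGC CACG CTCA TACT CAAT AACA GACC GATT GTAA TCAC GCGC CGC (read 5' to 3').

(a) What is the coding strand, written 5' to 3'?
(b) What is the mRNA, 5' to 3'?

(a) The coding strand is the reverse complement of the template: complement TTCGGTGCGAGTATGAGTTATTGTCTGGCTAACATTAGTGCGCGGCG, then reverse.
(b) mRNA has the coding-strand sequence with T→U.

(a) 5'-GCGGCGCGTGATTACAATCGGTCTGTTATTGAGTATGAGCGTGGCTT-3'
(b) 5'-GCGGCGCGUGAUUACAAUCGGUCUGUUAUUGAGUAUGAGCGUGGCUU-3'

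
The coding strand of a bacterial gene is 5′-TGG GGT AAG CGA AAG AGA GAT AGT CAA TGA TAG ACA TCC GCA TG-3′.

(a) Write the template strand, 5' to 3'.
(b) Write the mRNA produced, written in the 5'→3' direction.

(a) The template strand is the reverse complement of the coding strand: complement ACCCCATTCGCTTTCTCTCTATCAGTTACTATCTGTAGGCGTAC, then reverse.
(b) mRNA matches the coding strand with T→U.

(a) 5'-CATGCGGATGTCTATCATTGACTATCTCTCTTTCGCTTACCCCA-3'
(b) 5'-UGGGGUAAGCGAAAGAGAGAUAGUCAAUGAUAGACAUCCGCAUG-3'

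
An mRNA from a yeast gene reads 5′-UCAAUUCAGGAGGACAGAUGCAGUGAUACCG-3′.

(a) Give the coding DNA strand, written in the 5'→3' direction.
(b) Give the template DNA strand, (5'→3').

(a) The coding strand matches the mRNA with U→T.
(b) The template strand is the reverse complement of the coding strand.

(a) 5'-TCAATTCAGGAGGACAGATGCAGTGATACCG-3'
(b) 5'-CGGTATCACTGCATCTGTCCTCCTGAATTGA-3'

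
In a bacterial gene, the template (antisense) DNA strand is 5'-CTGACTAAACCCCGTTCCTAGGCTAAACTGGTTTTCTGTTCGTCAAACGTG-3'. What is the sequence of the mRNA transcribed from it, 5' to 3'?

5′-CACGUUUGACGAACAGAAAACCAGUUUAGCCUAGGAACGGGGUUUAGUCAG-3′

The mRNA has the sequence of the coding strand (reverse complement of the template) with T→U. Reverse complement of CTGACTAAACCCCGTTCCTAGGCTAAACTGGTTTTCTGTTCGTCAAACGTG is CACGTTTGACGAACAGAAAACCAGTTTAGCCTAGGAACGGGGTTTAGTCAG; then T→U.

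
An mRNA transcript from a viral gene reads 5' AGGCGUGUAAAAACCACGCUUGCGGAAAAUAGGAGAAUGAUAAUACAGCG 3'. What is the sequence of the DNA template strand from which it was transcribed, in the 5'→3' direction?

Replace U with T to get the coding DNA strand: AGGCGTGTAAAAACCACGCTTGCGGAAAATAGGAGAATGATAATACAGCG. The template strand is its reverse complement (complement TCCGCACATTTTTGGTGCGAACGCCTTTTATCCTCTTACTATTATGTCGC, then reverse).

5'-CGCTGTATTATCATTCTCCTATTTTCCGCAAGCGTGGTTTTTACACGCCT-3'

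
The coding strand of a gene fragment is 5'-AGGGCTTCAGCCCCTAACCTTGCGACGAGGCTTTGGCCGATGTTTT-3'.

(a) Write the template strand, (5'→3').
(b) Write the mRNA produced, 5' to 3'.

(a) The template strand is the reverse complement of the coding strand: complement TCCCGAAGTCGGGGATTGGAACGCTGCTCCGAAACCGGCTACAAAA, then reverse.
(b) mRNA matches the coding strand with T→U.

(a) 5'-AAAACATCGGCCAAAGCCTCGTCGCAAGGTTAGGGGCTGAAGCCCT-3'
(b) 5'-AGGGCUUCAGCCCCUAACCUUGCGACGAGGCUUUGGCCGAUGUUUU-3'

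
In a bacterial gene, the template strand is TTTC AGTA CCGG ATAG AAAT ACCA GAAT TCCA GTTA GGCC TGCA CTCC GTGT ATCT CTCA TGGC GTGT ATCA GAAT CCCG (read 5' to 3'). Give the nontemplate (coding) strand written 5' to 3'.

5'-CGGGATTCTGATACACGCCATGAGAGATACACGGAGTGCAGGCCTAACTGGAATTCTGGTATTTCTATCCGGTACTGAAA-3'

The coding strand is complementary and antiparallel to the template: take the complement (A↔T, G↔C) and reverse.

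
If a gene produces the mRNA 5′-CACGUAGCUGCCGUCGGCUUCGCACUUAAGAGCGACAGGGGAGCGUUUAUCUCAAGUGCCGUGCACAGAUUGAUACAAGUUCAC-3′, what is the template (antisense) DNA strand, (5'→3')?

5'-GTGAACTTGTATCAATCTGTGCACGGCACTTGAGATAAACGCTCCCCTGTCGCTCTTAAGTGCGAAGCCGACGGCAGCTACGTG-3'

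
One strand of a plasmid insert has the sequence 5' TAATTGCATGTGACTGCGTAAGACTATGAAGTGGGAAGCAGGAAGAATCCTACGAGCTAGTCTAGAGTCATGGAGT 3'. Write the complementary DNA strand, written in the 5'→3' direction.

Pairing A↔T and G↔C gives ATTAACGTACACTGACGCATTCTGATACTTCACCCTTCGTCCTTCTTAGGATGCTCGATCAGATCTCAGTACCTCA, running 3'→5'. Reverse for the 5'→3' convention.

5'-ACTCCATGACTCTAGACTAGCTCGTAGGATTCTTCCTGCTTCCCACTTCATAGTCTTACGCAGTCACATGCAATTA-3'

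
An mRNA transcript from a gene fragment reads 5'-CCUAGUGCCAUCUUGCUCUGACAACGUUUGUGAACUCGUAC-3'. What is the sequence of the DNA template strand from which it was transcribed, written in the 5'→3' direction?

5'-GTACGAGTTCACAAACGTTGTCAGAGCAAGATGGCACTAGG-3'

Replace U with T to get the coding DNA strand: CCTAGTGCCATCTTGCTCTGACAACGTTTGTGAACTCGTAC. The template strand is its reverse complement (complement GGATCACGGTAGAACGAGACTGTTGCAAACACTTGAGCATG, then reverse).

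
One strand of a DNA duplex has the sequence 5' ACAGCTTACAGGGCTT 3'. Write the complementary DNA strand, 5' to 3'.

5′-AAGCCCTGTAAGCTGT-3′

Pairing A↔T and G↔C gives TGTCGAATGTCCCGAA, running 3'→5'. Reverse for the 5'→3' convention.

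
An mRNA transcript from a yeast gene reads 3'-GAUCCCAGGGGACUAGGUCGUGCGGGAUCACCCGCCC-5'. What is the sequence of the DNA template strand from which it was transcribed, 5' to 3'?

5'-CTAGGGTCCCCTGATCCAGCACGCCCTAGTGGGCGGG-3'

Written 5'→3' the mRNA is CCCGCCCACUAGGGCGUGCUGGAUCAGGGGACCCUAG, so the coding DNA strand is CCCGCCCACTAGGGCGTGCTGGATCAGGGGACCCTAG. The template is its reverse complement.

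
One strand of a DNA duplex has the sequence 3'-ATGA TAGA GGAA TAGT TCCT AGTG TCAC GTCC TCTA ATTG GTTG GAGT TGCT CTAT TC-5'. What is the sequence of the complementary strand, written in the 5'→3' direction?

5'-TACTATCTCCTTATCAAGGATCACAGTGCAGGAGATTAACCAACCTCAACGAGATAAG-3'

The strand is given 3'→5', so its complement runs 5'→3' in the same left-to-right order: pair each base A↔T, G↔C.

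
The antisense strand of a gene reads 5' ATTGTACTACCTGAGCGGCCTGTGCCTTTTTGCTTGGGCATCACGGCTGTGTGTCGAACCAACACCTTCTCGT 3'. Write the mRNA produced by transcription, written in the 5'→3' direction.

RNA polymerase reads the template 3'→5' and synthesizes mRNA 5'→3' by base-pairing (A→U, T→A, G↔C). The complement of the template is TAACATGATGGACTCGCCGGACACGGAAAAACGAACCCGTAGTGCCGACACACAGCTTGGTTGTGGAAGAGCA; antiparallel, so 5'→3' the coding strand is ACGAGAAGGTGTTGGTTCGACACACAGCCGTGATGCCCAAGCAAAAAGGCACAGGCCGCTCAGGTAGTACAAT. Replace T with U for the mRNA.

5'-ACGAGAAGGUGUUGGUUCGACACACAGCCGUGAUGCCCAAGCAAAAAGGCACAGGCCGCUCAGGUAGUACAAU-3'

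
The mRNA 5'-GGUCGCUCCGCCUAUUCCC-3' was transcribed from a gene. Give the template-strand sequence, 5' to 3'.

5'-GGGAATAGGCGGAGCGACC-3'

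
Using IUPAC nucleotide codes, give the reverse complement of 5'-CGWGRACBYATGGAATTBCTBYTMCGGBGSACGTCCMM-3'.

Standard pairs A↔T, G↔C; ambiguity codes pair R↔Y, M↔K, W↔W, S↔S, B↔V. Complement (GCWCYTGVRTACCTTAAVGAVRAKGCCVCSTGCAGGKK), then reverse for 5'→3'.

5′-KKGGACGTSCVCCGKARVAGVAATTCCATRVGTYCWCG-3′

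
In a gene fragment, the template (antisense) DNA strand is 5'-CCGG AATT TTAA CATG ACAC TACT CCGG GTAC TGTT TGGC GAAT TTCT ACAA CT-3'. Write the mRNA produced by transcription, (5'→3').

RNA polymerase reads the template 3'→5' and synthesizes mRNA 5'→3' by base-pairing (A→U, T→A, G↔C). The complement of the template is GGCCTTAAAATTGTACTGTGATGAGGCCCATGACAAACCGCTTAAAGATGTTGA; antiparallel, so 5'→3' the coding strand is AGTTGTAGAAATTCGCCAAACAGTACCCGGAGTAGTGTCATGTTAAAATTCCGG. Replace T with U for the mRNA.

5'-AGUUGUAGAAAUUCGCCAAACAGUACCCGGAGUAGUGUCAUGUUAAAAUUCCGG-3'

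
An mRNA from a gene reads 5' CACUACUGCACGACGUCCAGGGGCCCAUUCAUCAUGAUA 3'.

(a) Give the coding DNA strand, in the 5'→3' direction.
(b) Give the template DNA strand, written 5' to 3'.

(a) The coding strand matches the mRNA with U→T.
(b) The template strand is the reverse complement of the coding strand.

(a) 5′-CACTACTGCACGACGTCCAGGGGCCCATTCATCATGATA-3′
(b) 5′-TATCATGATGAATGGGCCCCTGGACGTCGTGCAGTAGTG-3′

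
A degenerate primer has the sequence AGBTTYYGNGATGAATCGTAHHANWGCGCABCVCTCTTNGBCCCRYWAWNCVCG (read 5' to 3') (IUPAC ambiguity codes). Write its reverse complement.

5'-CGBGNWTWRYGGGVCNAAGAGBGVTGCGCWNTDDTACGATTCATCNCRRAAVCT-3'

Standard pairs A↔T, G↔C; ambiguity codes pair R↔Y, W↔W, B↔V, H↔D, N↔N. Complement (TCVAARRCNCTACTTAGCATDDTNWCGCGTVGBGAGAANCVGGGYRWTWNGBGC), then reverse for 5'→3'.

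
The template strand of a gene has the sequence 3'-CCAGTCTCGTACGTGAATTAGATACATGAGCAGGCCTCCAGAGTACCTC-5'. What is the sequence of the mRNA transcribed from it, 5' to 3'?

Reading the template 3'→5' as shown, RNA polymerase pairs each base (A→U, T→A, G↔C) to build mRNA 5'→3' directly.

5'-GGUCAGAGCAUGCACUUAAUCUAUGUACUCGUCCGGAGGUCUCAUGGAG-3'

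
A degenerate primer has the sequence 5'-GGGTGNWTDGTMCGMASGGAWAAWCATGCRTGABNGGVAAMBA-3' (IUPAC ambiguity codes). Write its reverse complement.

5'-TVKTTBCCNVTCAYGCATGWTTWTCCSTKCGKACHAWNCACCC-3'

Standard pairs A↔T, G↔C; ambiguity codes pair R↔Y, M↔K, W↔W, S↔S, B↔V, D↔H, N↔N. Complement (CCCACNWAHCAKGCKTSCCTWTTWGTACGYACTVNCCBTTKVT), then reverse for 5'→3'.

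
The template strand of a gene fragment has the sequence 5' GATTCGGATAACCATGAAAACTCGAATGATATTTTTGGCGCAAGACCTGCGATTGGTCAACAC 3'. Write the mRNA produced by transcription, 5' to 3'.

RNA polymerase reads the template 3'→5' and synthesizes mRNA 5'→3' by base-pairing (A→U, T→A, G↔C). The complement of the template is CTAAGCCTATTGGTACTTTTGAGCTTACTATAAAAACCGCGTTCTGGACGCTAACCAGTTGTG; antiparallel, so 5'→3' the coding strand is GTGTTGACCAATCGCAGGTCTTGCGCCAAAAATATCATTCGAGTTTTCATGGTTATCCGAATC. Replace T with U for the mRNA.

5′-GUGUUGACCAAUCGCAGGUCUUGCGCCAAAAAUAUCAUUCGAGUUUUCAUGGUUAUCCGAAUC-3′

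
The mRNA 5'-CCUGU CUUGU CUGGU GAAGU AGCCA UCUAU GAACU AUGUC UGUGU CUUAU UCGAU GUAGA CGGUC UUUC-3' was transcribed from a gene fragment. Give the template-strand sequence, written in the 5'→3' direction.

5'-GAAAGACCGTCTACATCGAATAAGACACAGACATAGTTCATAGATGGCTACTTCACCAGACAAGACAGG-3'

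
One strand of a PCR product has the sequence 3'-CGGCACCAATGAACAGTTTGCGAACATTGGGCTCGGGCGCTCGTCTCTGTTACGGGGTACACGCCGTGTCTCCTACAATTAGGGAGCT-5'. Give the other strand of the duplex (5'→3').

5'-GCCGTGGTTACTTGTCAAACGCTTGTAACCCGAGCCCGCGAGCAGAGACAATGCCCCATGTGCGGCACAGAGGATGTTAATCCCTCGA-3'

The strand is given 3'→5', so its complement runs 5'→3' in the same left-to-right order: pair each base A↔T, G↔C.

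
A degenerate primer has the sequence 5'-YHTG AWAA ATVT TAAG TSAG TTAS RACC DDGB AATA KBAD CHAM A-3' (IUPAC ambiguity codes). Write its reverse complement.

Standard pairs A↔T, G↔C; ambiguity codes pair R↔Y, M↔K, W↔W, S↔S, B↔V, D↔H. Complement (RDACTWTTTABAATTCASTCAATSYTGGHHCVTTATMVTHGDTKT), then reverse for 5'→3'.

5'-TKTDGHTVMTATTVCHHGGTYSTAACTSACTTAABATTTWTCADR-3'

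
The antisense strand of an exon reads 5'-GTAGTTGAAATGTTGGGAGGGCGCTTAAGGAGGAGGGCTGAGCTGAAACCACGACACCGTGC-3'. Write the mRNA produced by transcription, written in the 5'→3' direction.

RNA polymerase reads the template 3'→5' and synthesizes mRNA 5'→3' by base-pairing (A→U, T→A, G↔C). The complement of the template is CATCAACTTTACAACCCTCCCGCGAATTCCTCCTCCCGACTCGACTTTGGTGCTGTGGCACG; antiparallel, so 5'→3' the coding strand is GCACGGTGTCGTGGTTTCAGCTCAGCCCTCCTCCTTAAGCGCCCTCCCAACATTTCAACTAC. Replace T with U for the mRNA.

5'-GCACGGUGUCGUGGUUUCAGCUCAGCCCUCCUCCUUAAGCGCCCUCCCAACAUUUCAACUAC-3'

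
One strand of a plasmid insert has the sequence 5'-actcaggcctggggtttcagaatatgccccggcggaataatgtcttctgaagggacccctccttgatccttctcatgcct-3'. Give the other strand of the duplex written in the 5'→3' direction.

5'-AGGCATGAGAAGGATCAAGGAGGGGTCCCTTCAGAAGACATTATTCCGCCGGGGCATATTCTGAAACCCCAGGCCTGAGT-3'

Pairing A↔T and G↔C gives TGAGTCCGGACCCCAAAGTCTTATACGGGGCCGCCTTATTACAGAAGACTTCCCTGGGGAGGAACTAGGAAGAGTACGGA, running 3'→5'. Reverse for the 5'→3' convention.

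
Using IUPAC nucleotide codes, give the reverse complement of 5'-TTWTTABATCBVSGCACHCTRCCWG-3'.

5'-CWGGYAGDGTGCSBVGATVTAAWAA-3'

Standard pairs A↔T, G↔C; ambiguity codes pair R↔Y, W↔W, S↔S, B↔V, H↔D. Complement (AAWAATVTAGVBSCGTGDGAYGGWC), then reverse for 5'→3'.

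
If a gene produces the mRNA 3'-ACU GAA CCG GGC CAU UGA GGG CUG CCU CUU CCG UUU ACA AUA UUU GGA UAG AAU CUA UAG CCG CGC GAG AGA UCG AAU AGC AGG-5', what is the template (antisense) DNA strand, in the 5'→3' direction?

5'-TGACTTGGCCCGGTAACTCCCGACGGAGAAGGCAAATGTTATAAACCTATCTTAGATATCGGCGCGCTCTCTAGCTTATCGTCC-3'

Written 5'→3' the mRNA is GGACGAUAAGCUAGAGAGCGCGCCGAUAUCUAAGAUAGGUUUAUAACAUUUGCCUUCUCCGUCGGGAGUUACCGGGCCAAGUCA, so the coding DNA strand is GGACGATAAGCTAGAGAGCGCGCCGATATCTAAGATAGGTTTATAACATTTGCCTTCTCCGTCGGGAGTTACCGGGCCAAGTCA. The template is its reverse complement.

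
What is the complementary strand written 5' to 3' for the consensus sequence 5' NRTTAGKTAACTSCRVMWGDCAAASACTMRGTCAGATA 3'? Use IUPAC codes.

5'-TATCTGACYKAGTSTTTGHCWKBYGSAGTTAMCTAAYN-3'

Standard pairs A↔T, G↔C; ambiguity codes pair R↔Y, M↔K, W↔W, S↔S, D↔H, V↔B, N↔N. Complement (NYAATCMATTGASGYBKWCHGTTTSTGAKYCAGTCTAT), then reverse for 5'→3'.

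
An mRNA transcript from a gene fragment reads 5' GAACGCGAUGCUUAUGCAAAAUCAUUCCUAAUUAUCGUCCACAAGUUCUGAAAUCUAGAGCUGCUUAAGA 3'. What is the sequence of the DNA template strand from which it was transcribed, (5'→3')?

Replace U with T to get the coding DNA strand: GAACGCGATGCTTATGCAAAATCATTCCTAATTATCGTCCACAAGTTCTGAAATCTAGAGCTGCTTAAGA. The template strand is its reverse complement (complement CTTGCGCTACGAATACGTTTTAGTAAGGATTAATAGCAGGTGTTCAAGACTTTAGATCTCGACGAATTCT, then reverse).

5'-TCTTAAGCAGCTCTAGATTTCAGAACTTGTGGACGATAATTAGGAATGATTTTGCATAAGCATCGCGTTC-3'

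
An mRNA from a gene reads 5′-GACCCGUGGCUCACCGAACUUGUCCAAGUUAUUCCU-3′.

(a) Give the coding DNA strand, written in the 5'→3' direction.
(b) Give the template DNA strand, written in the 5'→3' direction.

(a) The coding strand matches the mRNA with U→T.
(b) The template strand is the reverse complement of the coding strand.

(a) 5'-GACCCGTGGCTCACCGAACTTGTCCAAGTTATTCCT-3'
(b) 5'-AGGAATAACTTGGACAAGTTCGGTGAGCCACGGGTC-3'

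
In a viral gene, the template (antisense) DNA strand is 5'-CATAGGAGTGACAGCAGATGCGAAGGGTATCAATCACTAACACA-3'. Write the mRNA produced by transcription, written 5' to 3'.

5'-UGUGUUAGUGAUUGAUACCCUUCGCAUCUGCUGUCACUCCUAUG-3'

RNA polymerase reads the template 3'→5' and synthesizes mRNA 5'→3' by base-pairing (A→U, T→A, G↔C). The complement of the template is GTATCCTCACTGTCGTCTACGCTTCCCATAGTTAGTGATTGTGT; antiparallel, so 5'→3' the coding strand is TGTGTTAGTGATTGATACCCTTCGCATCTGCTGTCACTCCTATG. Replace T with U for the mRNA.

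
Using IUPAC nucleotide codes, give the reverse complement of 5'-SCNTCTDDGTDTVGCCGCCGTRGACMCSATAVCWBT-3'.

Standard pairs A↔T, G↔C; ambiguity codes pair R↔Y, M↔K, W↔W, S↔S, B↔V, D↔H, N↔N. Complement (SGNAGAHHCAHABCGGCGGCAYCTGKGSTATBGWVA), then reverse for 5'→3'.

5'-AVWGBTATSGKGTCYACGGCGGCBAHACHHAGANGS-3'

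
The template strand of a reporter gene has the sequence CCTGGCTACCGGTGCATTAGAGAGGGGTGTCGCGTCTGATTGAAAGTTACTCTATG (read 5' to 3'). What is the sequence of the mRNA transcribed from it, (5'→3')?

The mRNA has the sequence of the coding strand (reverse complement of the template) with T→U. Reverse complement of CCTGGCTACCGGTGCATTAGAGAGGGGTGTCGCGTCTGATTGAAAGTTACTCTATG is CATAGAGTAACTTTCAATCAGACGCGACACCCCTCTCTAATGCACCGGTAGCCAGG; then T→U.

5'-CAUAGAGUAACUUUCAAUCAGACGCGACACCCCUCUCUAAUGCACCGGUAGCCAGG-3'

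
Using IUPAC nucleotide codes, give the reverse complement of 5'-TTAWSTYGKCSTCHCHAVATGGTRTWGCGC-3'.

5′-GCGCWAYACCATBTDGDGASGMCRASWTAA-3′

Standard pairs A↔T, G↔C; ambiguity codes pair R↔Y, K↔M, W↔W, S↔S, H↔D, V↔B. Complement (AATWSARCMGSAGDGDTBTACCAYAWCGCG), then reverse for 5'→3'.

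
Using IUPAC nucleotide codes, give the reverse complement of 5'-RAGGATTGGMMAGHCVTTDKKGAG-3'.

Standard pairs A↔T, G↔C; ambiguity codes pair R↔Y, M↔K, D↔H, V↔B. Complement (YTCCTAACCKKTCDGBAAHMMCTC), then reverse for 5'→3'.

5'-CTCMMHAABGDCTKKCCAATCCTY-3'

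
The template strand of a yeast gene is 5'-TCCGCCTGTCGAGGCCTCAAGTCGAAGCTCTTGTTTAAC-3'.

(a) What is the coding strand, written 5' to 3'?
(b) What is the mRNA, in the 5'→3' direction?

(a) The coding strand is the reverse complement of the template: complement AGGCGGACAGCTCCGGAGTTCAGCTTCGAGAACAAATTG, then reverse.
(b) mRNA has the coding-strand sequence with T→U.

(a) 5'-GTTAAACAAGAGCTTCGACTTGAGGCCTCGACAGGCGGA-3'
(b) 5'-GUUAAACAAGAGCUUCGACUUGAGGCCUCGACAGGCGGA-3'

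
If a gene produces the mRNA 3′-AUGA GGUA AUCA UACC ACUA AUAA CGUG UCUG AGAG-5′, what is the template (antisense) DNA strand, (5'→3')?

5′-TACTCCATTAGTATGGTGATTATTGCACAGACTCTC-3′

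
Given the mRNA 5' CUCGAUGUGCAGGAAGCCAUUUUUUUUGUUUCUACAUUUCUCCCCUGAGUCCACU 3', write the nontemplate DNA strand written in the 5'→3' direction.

5'-CTCGATGTGCAGGAAGCCATTTTTTTTGTTTCTACATTTCTCCCCTGAGTCCACT-3'

The coding DNA strand has the same 5'→3' sequence as the mRNA with U replaced by T.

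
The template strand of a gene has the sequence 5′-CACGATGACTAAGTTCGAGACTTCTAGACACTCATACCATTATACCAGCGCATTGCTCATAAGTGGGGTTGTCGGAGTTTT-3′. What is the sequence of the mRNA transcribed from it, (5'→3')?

5'-AAAACUCCGACAACCCCACUUAUGAGCAAUGCGCUGGUAUAAUGGUAUGAGUGUCUAGAAGUCUCGAACUUAGUCAUCGUG-3'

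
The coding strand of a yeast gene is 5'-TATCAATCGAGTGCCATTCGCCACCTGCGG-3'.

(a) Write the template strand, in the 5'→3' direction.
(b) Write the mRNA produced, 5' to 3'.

(a) 5'-CCGCAGGTGGCGAATGGCACTCGATTGATA-3'
(b) 5'-UAUCAAUCGAGUGCCAUUCGCCACCUGCGG-3'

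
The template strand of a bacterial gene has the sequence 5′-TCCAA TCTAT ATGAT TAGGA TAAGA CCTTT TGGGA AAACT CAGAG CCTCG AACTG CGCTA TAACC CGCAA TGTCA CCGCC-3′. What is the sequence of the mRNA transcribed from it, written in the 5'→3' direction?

The mRNA has the sequence of the coding strand (reverse complement of the template) with T→U. Reverse complement of TCCAATCTATATGATTAGGATAAGACCTTTTGGGAAAACTCAGAGCCTCGAACTGCGCTATAACCCGCAATGTCACCGCC is GGCGGTGACATTGCGGGTTATAGCGCAGTTCGAGGCTCTGAGTTTTCCCAAAAGGTCTTATCCTAATCATATAGATTGGA; then T→U.

5'-GGCGGUGACAUUGCGGGUUAUAGCGCAGUUCGAGGCUCUGAGUUUUCCCAAAAGGUCUUAUCCUAAUCAUAUAGAUUGGA-3'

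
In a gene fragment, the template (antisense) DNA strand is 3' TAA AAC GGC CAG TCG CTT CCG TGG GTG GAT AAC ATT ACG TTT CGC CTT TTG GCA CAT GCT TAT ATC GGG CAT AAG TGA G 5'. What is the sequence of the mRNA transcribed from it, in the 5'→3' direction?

5'-AUUUUGCCGGUCAGCGAAGGCACCCACCUAUUGUAAUGCAAAGCGGAAAACCGUGUACGAAUAUAGCCCGUAUUCACUC-3'

Reading the template 3'→5' as shown, RNA polymerase pairs each base (A→U, T→A, G↔C) to build mRNA 5'→3' directly.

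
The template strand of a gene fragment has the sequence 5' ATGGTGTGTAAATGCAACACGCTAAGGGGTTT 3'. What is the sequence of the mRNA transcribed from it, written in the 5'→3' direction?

5'-AAACCCCUUAGCGUGUUGCAUUUACACACCAU-3'

RNA polymerase reads the template 3'→5' and synthesizes mRNA 5'→3' by base-pairing (A→U, T→A, G↔C). The complement of the template is TACCACACATTTACGTTGTGCGATTCCCCAAA; antiparallel, so 5'→3' the coding strand is AAACCCCTTAGCGTGTTGCATTTACACACCAT. Replace T with U for the mRNA.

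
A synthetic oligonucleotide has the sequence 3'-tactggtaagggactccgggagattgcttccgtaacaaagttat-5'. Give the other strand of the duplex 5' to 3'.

The strand is given 3'→5', so its complement runs 5'→3' in the same left-to-right order: pair each base A↔T, G↔C.

5'-ATGACCATTCCCTGAGGCCCTCTAACGAAGGCATTGTTTCAATA-3'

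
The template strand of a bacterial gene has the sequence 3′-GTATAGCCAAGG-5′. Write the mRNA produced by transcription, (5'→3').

5′-CAUAUCGGUUCC-3′

Reading the template 3'→5' as shown, RNA polymerase pairs each base (A→U, T→A, G↔C) to build mRNA 5'→3' directly.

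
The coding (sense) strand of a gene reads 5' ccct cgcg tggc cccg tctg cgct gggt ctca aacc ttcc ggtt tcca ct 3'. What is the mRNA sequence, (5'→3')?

The mRNA is synthesized from the template strand, so it matches the coding strand with T replaced by U.

5'-CCCUCGCGUGGCCCCGUCUGCGCUGGGUCUCAAACCUUCCGGUUUCCACU-3'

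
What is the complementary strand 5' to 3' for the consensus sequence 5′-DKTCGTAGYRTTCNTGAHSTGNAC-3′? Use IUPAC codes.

5'-GTNCASDTCANGAAYRCTACGAMH-3'

Standard pairs A↔T, G↔C; ambiguity codes pair R↔Y, K↔M, S↔S, D↔H, N↔N. Complement (HMAGCATCRYAAGNACTDSACNTG), then reverse for 5'→3'.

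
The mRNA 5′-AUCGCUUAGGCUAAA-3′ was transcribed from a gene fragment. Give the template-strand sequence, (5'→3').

5'-TTTAGCCTAAGCGAT-3'

Replace U with T to get the coding DNA strand: ATCGCTTAGGCTAAA. The template strand is its reverse complement (complement TAGCGAATCCGATTT, then reverse).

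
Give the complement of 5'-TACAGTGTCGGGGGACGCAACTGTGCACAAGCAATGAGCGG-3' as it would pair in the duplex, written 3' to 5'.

Base-pairing A↔T, G↔C gives the complement. The complementary strand is antiparallel, so paired with a 5'→3' strand it runs 3'→5'.

3'-ATGTCACAGCCCCCTGCGTTGACACGTGTTCGTTACTCGCC-5'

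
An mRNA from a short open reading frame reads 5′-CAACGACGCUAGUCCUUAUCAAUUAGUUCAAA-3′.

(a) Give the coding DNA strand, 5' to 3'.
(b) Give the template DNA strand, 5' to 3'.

(a) 5'-CAACGACGCTAGTCCTTATCAATTAGTTCAAA-3'
(b) 5'-TTTGAACTAATTGATAAGGACTAGCGTCGTTG-3'

(a) The coding strand matches the mRNA with U→T.
(b) The template strand is the reverse complement of the coding strand.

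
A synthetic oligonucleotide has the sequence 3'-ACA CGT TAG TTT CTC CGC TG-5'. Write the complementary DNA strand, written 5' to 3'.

The strand is given 3'→5', so its complement runs 5'→3' in the same left-to-right order: pair each base A↔T, G↔C.

5′-TGTGCAATCAAAGAGGCGAC-3′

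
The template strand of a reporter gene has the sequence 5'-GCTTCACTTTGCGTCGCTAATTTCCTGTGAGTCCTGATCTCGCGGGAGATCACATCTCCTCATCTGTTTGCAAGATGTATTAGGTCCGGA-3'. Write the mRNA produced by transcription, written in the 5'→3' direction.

5′-UCCGGACCUAAUACAUCUUGCAAACAGAUGAGGAGAUGUGAUCUCCCGCGAGAUCAGGACUCACAGGAAAUUAGCGACGCAAAGUGAAGC-3′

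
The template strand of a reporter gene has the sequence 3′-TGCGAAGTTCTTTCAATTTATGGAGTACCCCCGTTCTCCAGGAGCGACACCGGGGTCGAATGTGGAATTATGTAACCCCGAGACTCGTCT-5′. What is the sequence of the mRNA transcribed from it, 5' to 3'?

5'-ACGCUUCAAGAAAGUUAAAUACCUCAUGGGGGCAAGAGGUCCUCGCUGUGGCCCCAGCUUACACCUUAAUACAUUGGGGCUCUGAGCAGA-3'

Reading the template 3'→5' as shown, RNA polymerase pairs each base (A→U, T→A, G↔C) to build mRNA 5'→3' directly.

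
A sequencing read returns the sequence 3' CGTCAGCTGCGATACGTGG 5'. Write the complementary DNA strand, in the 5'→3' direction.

The strand is given 3'→5', so its complement runs 5'→3' in the same left-to-right order: pair each base A↔T, G↔C.

5'-GCAGTCGACGCTATGCACC-3'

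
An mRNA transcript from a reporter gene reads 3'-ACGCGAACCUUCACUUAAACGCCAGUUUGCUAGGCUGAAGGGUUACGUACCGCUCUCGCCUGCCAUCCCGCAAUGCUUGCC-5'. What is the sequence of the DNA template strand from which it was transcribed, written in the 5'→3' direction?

Written 5'→3' the mRNA is CCGUUCGUAACGCCCUACCGUCCGCUCUCGCCAUGCAUUGGGAAGUCGGAUCGUUUGACCGCAAAUUCACUUCCAAGCGCA, so the coding DNA strand is CCGTTCGTAACGCCCTACCGTCCGCTCTCGCCATGCATTGGGAAGTCGGATCGTTTGACCGCAAATTCACTTCCAAGCGCA. The template is its reverse complement.

5'-TGCGCTTGGAAGTGAATTTGCGGTCAAACGATCCGACTTCCCAATGCATGGCGAGAGCGGACGGTAGGGCGTTACGAACGG-3'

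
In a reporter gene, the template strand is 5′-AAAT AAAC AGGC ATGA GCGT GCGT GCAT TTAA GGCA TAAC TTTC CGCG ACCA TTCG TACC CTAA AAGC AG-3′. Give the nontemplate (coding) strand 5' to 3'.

The coding strand is complementary and antiparallel to the template: take the complement (A↔T, G↔C) and reverse.

5′-CTGCTTTTAGGGTACGAATGGTCGCGGAAAGTTATGCCTTAAATGCACGCACGCTCATGCCTGTTTATTT-3′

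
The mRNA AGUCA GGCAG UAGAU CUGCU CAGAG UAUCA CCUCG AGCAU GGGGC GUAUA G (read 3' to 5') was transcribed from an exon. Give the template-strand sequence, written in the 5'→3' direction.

Written 5'→3' the mRNA is GAUAUGCGGGGUACGAGCUCCACUAUGAGACUCGUCUAGAUGACGGACUGA, so the coding DNA strand is GATATGCGGGGTACGAGCTCCACTATGAGACTCGTCTAGATGACGGACTGA. The template is its reverse complement.

5'-TCAGTCCGTCATCTAGACGAGTCTCATAGTGGAGCTCGTACCCCGCATATC-3'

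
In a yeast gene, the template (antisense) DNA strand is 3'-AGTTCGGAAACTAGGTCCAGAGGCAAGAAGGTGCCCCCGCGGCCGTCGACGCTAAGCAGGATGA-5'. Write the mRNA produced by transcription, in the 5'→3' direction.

5'-UCAAGCCUUUGAUCCAGGUCUCCGUUCUUCCACGGGGGCGCCGGCAGCUGCGAUUCGUCCUACU-3'

Reading the template 3'→5' as shown, RNA polymerase pairs each base (A→U, T→A, G↔C) to build mRNA 5'→3' directly.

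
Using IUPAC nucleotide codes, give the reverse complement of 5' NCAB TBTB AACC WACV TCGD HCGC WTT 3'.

Standard pairs A↔T, G↔C; ambiguity codes pair W↔W, B↔V, D↔H, N↔N. Complement (NGTVAVAVTTGGWTGBAGCHDGCGWAA), then reverse for 5'→3'.

5'-AAWGCGDHCGABGTWGGTTVAVAVTGN-3'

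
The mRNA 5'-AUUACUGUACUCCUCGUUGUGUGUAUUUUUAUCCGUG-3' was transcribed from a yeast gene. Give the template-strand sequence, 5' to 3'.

5'-CACGGATAAAAATACACACAACGAGGAGTACAGTAAT-3'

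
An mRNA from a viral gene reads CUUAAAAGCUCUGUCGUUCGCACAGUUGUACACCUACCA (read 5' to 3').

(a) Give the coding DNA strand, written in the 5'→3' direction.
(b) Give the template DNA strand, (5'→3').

(a) The coding strand matches the mRNA with U→T.
(b) The template strand is the reverse complement of the coding strand.

(a) 5'-CTTAAAAGCTCTGTCGTTCGCACAGTTGTACACCTACCA-3'
(b) 5'-TGGTAGGTGTACAACTGTGCGAACGACAGAGCTTTTAAG-3'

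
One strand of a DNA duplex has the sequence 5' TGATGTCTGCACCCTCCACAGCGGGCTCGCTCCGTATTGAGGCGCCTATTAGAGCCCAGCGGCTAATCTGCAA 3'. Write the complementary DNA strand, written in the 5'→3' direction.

The complement of TGATGTCTGCACCCTCCACAGCGGGCTCGCTCCGTATTGAGGCGCCTATTAGAGCCCAGCGGCTAATCTGCAA is ACTACAGACGTGGGAGGTGTCGCCCGAGCGAGGCATAACTCCGCGGATAATCTCGGGTCGCCGATTAGACGTT (A↔T, G↔C). DNA strands are antiparallel, so the complementary strand runs 3'→5'; reversing gives the 5'→3' form.

5'-TTGCAGATTAGCCGCTGGGCTCTAATAGGCGCCTCAATACGGAGCGAGCCCGCTGTGGAGGGTGCAGACATCA-3'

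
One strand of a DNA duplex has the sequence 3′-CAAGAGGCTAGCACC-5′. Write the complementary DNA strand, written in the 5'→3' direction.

5'-GTTCTCCGATCGTGG-3'

The strand is given 3'→5', so its complement runs 5'→3' in the same left-to-right order: pair each base A↔T, G↔C.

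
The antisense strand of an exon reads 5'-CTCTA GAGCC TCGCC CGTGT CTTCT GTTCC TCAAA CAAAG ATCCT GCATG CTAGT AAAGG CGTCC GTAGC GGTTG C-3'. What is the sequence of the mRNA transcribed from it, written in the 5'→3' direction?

5'-GCAACCGCUACGGACGCCUUUACUAGCAUGCAGGAUCUUUGUUUGAGGAACAGAAGACACGGGCGAGGCUCUAGAG-3'

RNA polymerase reads the template 3'→5' and synthesizes mRNA 5'→3' by base-pairing (A→U, T→A, G↔C). The complement of the template is GAGATCTCGGAGCGGGCACAGAAGACAAGGAGTTTGTTTCTAGGACGTACGATCATTTCCGCAGGCATCGCCAACG; antiparallel, so 5'→3' the coding strand is GCAACCGCTACGGACGCCTTTACTAGCATGCAGGATCTTTGTTTGAGGAACAGAAGACACGGGCGAGGCTCTAGAG. Replace T with U for the mRNA.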